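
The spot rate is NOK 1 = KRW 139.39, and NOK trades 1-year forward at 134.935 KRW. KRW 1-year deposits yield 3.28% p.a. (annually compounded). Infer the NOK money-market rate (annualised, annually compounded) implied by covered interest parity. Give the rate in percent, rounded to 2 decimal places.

6.69%

T = 1 year.
CIP gives F = S · g_KRW/g_NOK, so g_KRW/g_NOK = 134.935/139.39 = 0.9680393.
KRW growth factor: (1 + 0.0328)^1 = 1.032800.
So the NOK growth factor = 1.0668988.
r = 1.0668988^(1/1) − 1 = 0.066899 → 6.69%.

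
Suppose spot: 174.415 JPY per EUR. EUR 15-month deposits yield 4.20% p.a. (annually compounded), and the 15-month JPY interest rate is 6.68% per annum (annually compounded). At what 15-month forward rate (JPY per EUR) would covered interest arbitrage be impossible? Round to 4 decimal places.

179.6193

T = 15/12 years.
JPY growth factor: (1 + 0.0668)^(15/12) = 1.08418591.
Growth of 1 EUR over T: (1 + 0.0420)^(15/12) = 1.052772783.
Forward (JPY per EUR) = 174.415 × 1.08418591 / 1.052772783 = 179.619276.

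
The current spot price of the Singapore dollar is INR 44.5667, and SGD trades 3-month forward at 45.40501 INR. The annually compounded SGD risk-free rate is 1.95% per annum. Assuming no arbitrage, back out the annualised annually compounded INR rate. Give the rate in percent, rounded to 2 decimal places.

9.84%

T = 3/12 years.
F/S = 45.40501/44.5667 = 1.0188102 = (growth of INR) / (growth of SGD).
The SGD side grows by (1 + 0.0195)^(3/12) = 1.0048398.
That pins the INR growth at 1.023741.
Annualise: 1.023741^(12/3) − 1 = 0.098400 = 9.84%.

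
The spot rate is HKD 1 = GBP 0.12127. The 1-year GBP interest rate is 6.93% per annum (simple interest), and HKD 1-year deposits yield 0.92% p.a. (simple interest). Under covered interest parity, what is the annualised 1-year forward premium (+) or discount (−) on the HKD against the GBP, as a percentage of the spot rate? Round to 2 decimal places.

+5.96%

T = 1 year.
No-arbitrage forward: 0.12127 × 1.069300 / 1.009200 = 0.12849189 GBP/HKD.
Annualised premium = (F − S)/S × (1/T) = (0.12849189 − 0.12127)/0.12127 ÷ 1 = 5.96%.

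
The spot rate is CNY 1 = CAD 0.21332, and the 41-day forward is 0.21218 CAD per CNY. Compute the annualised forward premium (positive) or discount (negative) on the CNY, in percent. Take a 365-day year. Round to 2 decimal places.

T = 41/365 years.
Period premium: (0.21218 − 0.21332)/0.21332 = -0.0053441.
Annualise by dividing by T: -0.0053441 / (41/365) = -0.047576 → -4.76%.

-4.76%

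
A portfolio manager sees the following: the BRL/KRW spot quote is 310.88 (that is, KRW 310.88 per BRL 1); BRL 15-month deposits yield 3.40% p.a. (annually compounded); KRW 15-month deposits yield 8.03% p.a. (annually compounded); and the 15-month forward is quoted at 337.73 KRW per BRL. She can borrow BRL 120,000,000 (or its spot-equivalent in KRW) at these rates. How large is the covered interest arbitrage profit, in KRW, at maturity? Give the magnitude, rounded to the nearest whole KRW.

KRW 1,170,275,612

T = 15/12 years.
Invest the BRL and cover forward: 120,000,000 × 1.042679112107 × 337.73 = KRW 42,257,281,983.83.
Convert at spot and invest in KRW: 120,000,000 × 310.88 × 1.101362968889 = KRW 41,087,006,372.19.
The quoted forward overvalues BRL, so borrow KRW, buy BRL at spot, deposit the BRL at 3.40%, and sell the proceeds forward at 337.73.
The gap between the two covered legs is KRW 1,170,275,612.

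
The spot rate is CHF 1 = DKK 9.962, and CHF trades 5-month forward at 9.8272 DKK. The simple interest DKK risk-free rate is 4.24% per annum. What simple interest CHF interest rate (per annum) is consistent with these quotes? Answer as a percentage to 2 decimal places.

T = 5/12 years.
F/S = 9.8272/9.962 = 0.9864686 = (growth of DKK) / (growth of CHF).
DKK growth factor: 1 + 0.0424×5/12 = 1.0176667.
That pins the CHF growth at 1.031626.
r = (1.031626 − 1)/(5/12) = 0.075902 → 7.59%.

7.59%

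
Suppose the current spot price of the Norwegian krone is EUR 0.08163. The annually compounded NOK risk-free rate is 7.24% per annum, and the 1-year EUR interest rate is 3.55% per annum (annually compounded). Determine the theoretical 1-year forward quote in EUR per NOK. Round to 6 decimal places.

0.078821

T = 1 year.
Growth of 1 EUR over T: (1 + 0.0355)^1 = 1.035500.
NOK accumulates by (1 + 0.0724)^1 = 1.072400.
CIP: F = S · (grow EUR)/(grow NOK) = 0.08163 × 1.035500/1.072400 = 0.07882121 EUR per NOK.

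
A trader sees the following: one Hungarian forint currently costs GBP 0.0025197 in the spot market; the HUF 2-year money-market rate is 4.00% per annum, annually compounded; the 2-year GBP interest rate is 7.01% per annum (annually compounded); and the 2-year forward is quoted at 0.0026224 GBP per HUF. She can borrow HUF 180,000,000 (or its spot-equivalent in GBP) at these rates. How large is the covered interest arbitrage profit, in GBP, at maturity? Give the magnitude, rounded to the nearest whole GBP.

GBP 8,812

T = 2 years.
Invest the HUF and cover forward: 180,000,000 × 1.081600 × 0.0026224 = GBP 510,549.81.
Convert at spot and invest in GBP: 180,000,000 × 0.0025197 × 1.14511401 = GBP 519,361.88.
The quoted forward undervalues HUF, so borrow HUF, convert to GBP at spot, deposit the GBP at 7.01%, and buy HUF forward at 0.0026224 to cover the loan.
Profit = 519,361.88 − 510,549.81 = GBP 8,812.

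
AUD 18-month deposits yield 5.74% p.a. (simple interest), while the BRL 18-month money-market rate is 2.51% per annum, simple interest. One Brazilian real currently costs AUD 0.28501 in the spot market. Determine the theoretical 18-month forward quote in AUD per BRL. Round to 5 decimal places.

T = 18/12 years.
AUD accumulates by 1 + 0.0574×18/12 = 1.086100.
BRL accumulates by 1 + 0.0251×18/12 = 1.037650.
Forward (AUD per BRL) = 0.28501 × 1.086100 / 1.037650 = 0.2983177.

0.29832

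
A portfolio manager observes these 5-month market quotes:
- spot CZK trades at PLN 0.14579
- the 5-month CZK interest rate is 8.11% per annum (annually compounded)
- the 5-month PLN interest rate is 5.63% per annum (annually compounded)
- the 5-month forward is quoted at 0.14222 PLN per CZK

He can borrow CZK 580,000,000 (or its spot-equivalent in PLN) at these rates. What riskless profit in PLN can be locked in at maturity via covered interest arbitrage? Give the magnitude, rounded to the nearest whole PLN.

PLN 1,298,414

T = 5/12 years.
Route A — deposit CZK, sell forward: 580,000,000 × 1.0330248719 × 0.14222 = PLN 85,211,742.42.
Route B — convert at spot, deposit PLN: 580,000,000 × 0.14579 × 1.0230841738 = PLN 86,510,156.19.
The quoted forward undervalues CZK, so borrow CZK, convert to PLN at spot, deposit the PLN at 5.63%, and buy CZK forward at 0.14222 to cover the loan.
The gap between the two covered legs is PLN 1,298,414.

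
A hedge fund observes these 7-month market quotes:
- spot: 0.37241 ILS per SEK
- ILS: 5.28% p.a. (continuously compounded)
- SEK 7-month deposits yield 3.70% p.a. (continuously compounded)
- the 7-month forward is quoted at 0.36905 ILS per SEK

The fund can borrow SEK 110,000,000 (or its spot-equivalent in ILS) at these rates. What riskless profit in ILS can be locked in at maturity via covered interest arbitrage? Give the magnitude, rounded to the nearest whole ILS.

ILS 765,247

T = 7/12 years.
Invest the SEK and cover forward: 110,000,000 × 1.0218179383 × 0.36905 = ILS 41,481,210.11.
Convert at spot and invest in ILS: 110,000,000 × 0.37241 × 1.0312792274 = ILS 42,246,456.68.
The quoted forward undervalues SEK, so borrow SEK, convert to ILS at spot, deposit the ILS at 5.28%, and buy SEK forward at 0.36905 to cover the loan.
Arbitrage profit = |41,481,210.11 − 42,246,456.68| = ILS 765,247.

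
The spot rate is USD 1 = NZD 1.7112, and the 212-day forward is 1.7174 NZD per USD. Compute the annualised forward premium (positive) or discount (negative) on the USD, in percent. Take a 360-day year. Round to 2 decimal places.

+0.62%

T = 212/360 years.
USD trades forward at +0.36232% vs spot over the period.
×(1/T) gives 0.62% p.a.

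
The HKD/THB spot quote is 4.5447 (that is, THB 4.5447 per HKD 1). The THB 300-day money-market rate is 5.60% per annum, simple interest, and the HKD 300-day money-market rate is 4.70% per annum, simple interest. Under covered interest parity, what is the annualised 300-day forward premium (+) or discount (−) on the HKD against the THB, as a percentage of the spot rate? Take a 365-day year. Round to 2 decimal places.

T = 300/365 years.
CIP forward (THB per HKD) = 4.5447 × 1.0460274/1.0386301 = 4.5770681.
(F − S)/S ÷ T = (4.5770681 − 4.5447)/4.5447/(300/365) = 0.008665 → 0.87%.

+0.87%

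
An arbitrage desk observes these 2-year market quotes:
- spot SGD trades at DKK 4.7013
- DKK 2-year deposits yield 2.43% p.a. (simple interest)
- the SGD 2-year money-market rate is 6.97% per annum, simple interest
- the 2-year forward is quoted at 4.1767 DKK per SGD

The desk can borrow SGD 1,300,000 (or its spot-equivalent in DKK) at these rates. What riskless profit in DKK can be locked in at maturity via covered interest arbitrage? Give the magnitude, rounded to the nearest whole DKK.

T = 2 years.
Keep in SGD, deliver into the forward: 1,300,000·1.139400·4.1767 = DKK 6,186,611.57.
Swap to DKK now, deposit: 1,300,000·4.7013·1.048600 = DKK 6,408,718.13.
The quoted forward undervalues SGD, so borrow SGD, convert to DKK at spot, deposit the DKK at 2.43%, and buy SGD forward at 4.1767 to cover the loan.
Arbitrage profit = |6,186,611.57 − 6,408,718.13| = DKK 222,107.

DKK 222,107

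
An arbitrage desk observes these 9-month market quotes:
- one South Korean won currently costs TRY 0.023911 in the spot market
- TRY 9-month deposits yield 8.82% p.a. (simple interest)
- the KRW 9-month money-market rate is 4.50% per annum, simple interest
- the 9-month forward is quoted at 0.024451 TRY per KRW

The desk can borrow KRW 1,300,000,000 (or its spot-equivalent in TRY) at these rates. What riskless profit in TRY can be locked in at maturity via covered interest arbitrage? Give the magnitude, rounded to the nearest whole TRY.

TRY 281,439

T = 9/12 years.
Route A — deposit KRW, sell forward: 1,300,000,000 × 1.033750 × 0.024451 = TRY 32,859,087.63.
Route B — convert at spot, deposit TRY: 1,300,000,000 × 0.023911 × 1.066150 = TRY 33,140,526.45.
The quoted forward undervalues KRW, so borrow KRW, convert to TRY at spot, deposit the TRY at 8.82%, and buy KRW forward at 0.024451 to cover the loan.
The gap between the two covered legs is TRY 281,439.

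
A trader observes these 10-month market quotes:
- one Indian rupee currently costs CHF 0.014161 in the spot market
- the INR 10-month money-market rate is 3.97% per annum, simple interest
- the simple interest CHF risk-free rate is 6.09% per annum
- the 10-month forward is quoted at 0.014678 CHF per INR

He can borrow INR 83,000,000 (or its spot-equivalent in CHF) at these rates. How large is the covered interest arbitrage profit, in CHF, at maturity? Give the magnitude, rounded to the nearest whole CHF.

CHF 23,566

T = 10/12 years.
Keep in INR, deliver into the forward: 83,000,000·1.033083333·0.014678 = CHF 1,258,578.56.
Swap to CHF now, deposit: 83,000,000·0.014161·1.050750 = CHF 1,235,012.67.
The quoted forward overvalues INR, so borrow CHF, buy INR at spot, deposit the INR at 3.97%, and sell the proceeds forward at 0.014678.
Arbitrage profit = |1,258,578.56 − 1,235,012.67| = CHF 23,566.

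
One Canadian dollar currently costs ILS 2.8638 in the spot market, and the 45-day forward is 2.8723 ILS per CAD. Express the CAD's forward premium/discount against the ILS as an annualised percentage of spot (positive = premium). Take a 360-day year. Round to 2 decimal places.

+2.37%

T = 45/360 years.
CAD trades forward at +0.29681% vs spot over the period.
Annualise by dividing by T: 0.0029681 / (45/360) = 0.023745 → 2.37%.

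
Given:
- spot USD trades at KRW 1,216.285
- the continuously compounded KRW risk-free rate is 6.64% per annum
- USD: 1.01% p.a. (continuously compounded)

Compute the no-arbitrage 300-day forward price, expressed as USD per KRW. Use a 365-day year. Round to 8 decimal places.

T = 300/365 years.
KRW growth factor: e^(0.0664×300/365) = 1.056092.
USD growth factor: e^(0.0101×300/365) = 1.0083359.
Forward (KRW per USD) = 1216.285 × 1.056092 / 1.0083359 = 1273.890.
Invert for USD per KRW: 1 / 1273.890 = 0.00078500.

0.00078500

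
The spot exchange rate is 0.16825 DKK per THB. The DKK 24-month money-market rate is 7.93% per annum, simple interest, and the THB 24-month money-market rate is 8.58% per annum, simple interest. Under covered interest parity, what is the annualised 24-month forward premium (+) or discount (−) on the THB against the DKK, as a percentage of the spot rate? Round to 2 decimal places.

-0.55%

T = 2 years.
CIP forward (DKK per THB) = 0.16825 × 1.158600/1.171600 = 0.16638311.
(F − S)/S ÷ T = (0.16638311 − 0.16825)/0.16825/2 = -0.005548 → -0.55%.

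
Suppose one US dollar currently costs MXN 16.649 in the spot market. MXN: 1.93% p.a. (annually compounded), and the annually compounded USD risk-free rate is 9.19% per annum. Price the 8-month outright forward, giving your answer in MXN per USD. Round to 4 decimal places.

T = 8/12 years.
MXN accumulates by (1 + 0.0193)^(8/12) = 1.01282563.
USD accumulates by (1 + 0.0919)^(8/12) = 1.06036466.
So F = 16.649 × 1.01282563 / 1.06036466 = 15.902580 (MXN/USD).

15.9026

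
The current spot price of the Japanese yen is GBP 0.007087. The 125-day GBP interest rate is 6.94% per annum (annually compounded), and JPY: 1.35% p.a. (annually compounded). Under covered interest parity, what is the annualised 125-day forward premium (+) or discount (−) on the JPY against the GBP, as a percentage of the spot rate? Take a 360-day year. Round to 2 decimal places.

T = 125/360 years.
F = S · g_GBP/g_JPY = 0.007087 × 1.0235713/1.004667 = 0.007220352.
Annualised premium = (F − S)/S × (1/T) = (0.007220352 − 0.007087)/0.007087 ÷ (125/360) = 5.42%.

+5.42%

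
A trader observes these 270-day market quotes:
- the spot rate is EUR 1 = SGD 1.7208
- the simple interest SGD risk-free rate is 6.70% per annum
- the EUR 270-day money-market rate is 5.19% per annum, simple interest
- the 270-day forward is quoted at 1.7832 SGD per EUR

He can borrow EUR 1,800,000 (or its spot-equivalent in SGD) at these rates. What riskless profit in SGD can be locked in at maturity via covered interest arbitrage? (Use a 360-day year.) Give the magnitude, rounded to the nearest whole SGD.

T = 270/360 years.
Route A — deposit EUR, sell forward: 1,800,000 × 1.038925 × 1.7832 = SGD 3,334,699.91.
Route B — convert at spot, deposit SGD: 1,800,000 × 1.7208 × 1.050250 = SGD 3,253,086.36.
The quoted forward overvalues EUR, so borrow SGD, buy EUR at spot, deposit the EUR at 5.19%, and sell the proceeds forward at 1.7832.
Arbitrage profit = |3,334,699.91 − 3,253,086.36| = SGD 81,614.

SGD 81,614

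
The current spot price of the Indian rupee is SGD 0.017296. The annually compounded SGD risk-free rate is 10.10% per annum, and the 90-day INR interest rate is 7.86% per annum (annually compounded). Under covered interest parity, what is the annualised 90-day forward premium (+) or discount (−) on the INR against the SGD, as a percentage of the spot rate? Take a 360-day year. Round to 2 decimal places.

T = 90/360 years.
CIP forward (SGD per INR) = 0.017296 × 1.0243464/1.019096 = 0.017385109.
Annualised premium = (F − S)/S × (1/T) = (0.017385109 − 0.017296)/0.017296 ÷ (90/360) = 2.06%.

+2.06%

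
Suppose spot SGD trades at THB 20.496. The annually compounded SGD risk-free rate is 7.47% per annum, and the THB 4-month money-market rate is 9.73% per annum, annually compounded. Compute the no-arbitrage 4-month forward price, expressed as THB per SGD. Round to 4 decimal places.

20.6387

T = 4/12 years.
THB growth factor: (1 + 0.0973)^(4/12) = 1.03143483.
SGD accumulates by (1 + 0.0747)^(4/12) = 1.02430451.
CIP: F = S · (grow THB)/(grow SGD) = 20.496 × 1.03143483/1.02430451 = 20.638675 THB per SGD.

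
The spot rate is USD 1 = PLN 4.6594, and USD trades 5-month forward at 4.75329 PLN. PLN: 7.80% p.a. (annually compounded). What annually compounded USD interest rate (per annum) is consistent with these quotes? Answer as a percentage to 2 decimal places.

2.76%

T = 5/12 years.
F/S = 4.75329/4.6594 = 1.0201507 = (growth of PLN) / (growth of USD).
PLN growth factor: (1 + 0.0780)^(5/12) = 1.0317896.
That pins the USD growth at 1.011409.
r = 1.011409^(12/5) − 1 = 0.027601 → 2.76%.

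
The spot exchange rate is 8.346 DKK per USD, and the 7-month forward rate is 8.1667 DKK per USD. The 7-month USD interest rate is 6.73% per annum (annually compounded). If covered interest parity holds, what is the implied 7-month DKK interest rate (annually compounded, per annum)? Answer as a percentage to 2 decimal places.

2.83%

T = 7/12 years.
CIP gives F = S · g_DKK/g_USD, so g_DKK/g_USD = 8.1667/8.346 = 0.9785167.
The USD side grows by (1 + 0.0673)^(7/12) = 1.0387247.
Hence g_DKK = 1.0164095.
r = 1.0164095^(12/7) − 1 = 0.028295 → 2.83%.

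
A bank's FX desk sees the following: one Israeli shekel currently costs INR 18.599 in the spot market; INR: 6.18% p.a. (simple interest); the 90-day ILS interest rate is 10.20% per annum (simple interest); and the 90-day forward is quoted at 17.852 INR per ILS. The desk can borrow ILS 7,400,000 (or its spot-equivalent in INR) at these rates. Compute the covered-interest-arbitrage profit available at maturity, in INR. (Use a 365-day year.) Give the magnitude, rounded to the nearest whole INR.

INR 4,302,568

T = 90/365 years.
Route A — deposit ILS, sell forward: 7,400,000 × 1.02515068493 × 17.852 = INR 135,427,326.20.
Route B — convert at spot, deposit INR: 7,400,000 × 18.599 × 1.01523835616 = INR 139,729,894.58.
The quoted forward undervalues ILS, so borrow ILS, convert to INR at spot, deposit the INR at 6.18%, and buy ILS forward at 17.852 to cover the loan.
Arbitrage profit = |135,427,326.20 − 139,729,894.58| = INR 4,302,568.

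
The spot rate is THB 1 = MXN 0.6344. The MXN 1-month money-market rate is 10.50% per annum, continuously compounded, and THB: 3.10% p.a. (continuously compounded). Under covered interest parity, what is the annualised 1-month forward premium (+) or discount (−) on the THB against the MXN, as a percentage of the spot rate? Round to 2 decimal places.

T = 1/12 years.
CIP forward (MXN per THB) = 0.6344 × 1.0087884/1.0025867 = 0.6383242.
Annualised premium = (F − S)/S × (1/T) = (0.6383242 − 0.6344)/0.6344 ÷ (1/12) = 7.42%.

+7.42%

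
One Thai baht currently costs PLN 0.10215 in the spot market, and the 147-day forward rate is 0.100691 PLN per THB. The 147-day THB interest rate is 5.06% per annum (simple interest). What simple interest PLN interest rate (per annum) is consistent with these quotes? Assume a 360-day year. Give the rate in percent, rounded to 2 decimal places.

T = 147/360 years.
F/S = 0.100691/0.10215 = 0.9857171 = (growth of PLN) / (growth of THB).
THB growth factor: 1 + 0.0506×147/360 = 1.0206617.
So the PLN growth factor = 1.0060837.
(1.0060837 − 1)/T = 0.014899, i.e. 1.49%.

1.49%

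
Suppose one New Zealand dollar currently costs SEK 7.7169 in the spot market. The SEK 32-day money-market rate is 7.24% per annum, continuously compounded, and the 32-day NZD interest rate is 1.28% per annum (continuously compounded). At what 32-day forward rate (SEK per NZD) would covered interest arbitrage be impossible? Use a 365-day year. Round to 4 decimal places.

7.7573

T = 32/365 years.
Growth of 1 SEK over T: e^(0.0724×32/365) = 1.0063676.
NZD accumulates by e^(0.0128×32/365) = 1.0011228.
CIP: F = S · (grow SEK)/(grow NZD) = 7.7169 × 1.0063676/1.0011228 = 7.757328 SEK per NZD.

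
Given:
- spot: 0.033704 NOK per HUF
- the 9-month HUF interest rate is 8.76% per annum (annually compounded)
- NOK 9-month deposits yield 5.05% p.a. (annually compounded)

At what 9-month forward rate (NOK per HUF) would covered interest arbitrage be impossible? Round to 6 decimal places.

0.032838

T = 9/12 years.
NOK accumulates by (1 + 0.0505)^(9/12) = 1.0376408.
HUF accumulates by (1 + 0.0876)^(9/12) = 1.0650056.
Forward (NOK per HUF) = 0.033704 × 1.0376408 / 1.0650056 = 0.03283799.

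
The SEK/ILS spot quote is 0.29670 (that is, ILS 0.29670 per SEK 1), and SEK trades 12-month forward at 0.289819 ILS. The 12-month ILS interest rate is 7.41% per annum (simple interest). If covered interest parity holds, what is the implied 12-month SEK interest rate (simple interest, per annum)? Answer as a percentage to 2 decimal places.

9.96%

T = 1 year.
CIP gives F = S · g_ILS/g_SEK, so g_ILS/g_SEK = 0.289819/0.2967 = 0.9768082.
The ILS side grows by 1 + 0.0741×1 = 1.074100.
That pins the SEK growth at 1.0996017.
(1.0996017 − 1)/T = 0.099602, i.e. 9.96%.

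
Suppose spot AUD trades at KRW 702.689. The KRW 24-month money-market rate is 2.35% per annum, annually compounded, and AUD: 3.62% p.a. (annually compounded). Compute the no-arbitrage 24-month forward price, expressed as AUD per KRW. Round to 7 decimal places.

0.0014586

T = 2 years.
KRW accumulates by (1 + 0.0235)^2 = 1.0475523.
AUD accumulates by (1 + 0.0362)^2 = 1.0737104.
So F = 702.689 × 1.0475523 / 1.0737104 = 685.5699 (KRW/AUD).
Quoted the other way: 1/685.5699 = 0.0014586 AUD per KRW.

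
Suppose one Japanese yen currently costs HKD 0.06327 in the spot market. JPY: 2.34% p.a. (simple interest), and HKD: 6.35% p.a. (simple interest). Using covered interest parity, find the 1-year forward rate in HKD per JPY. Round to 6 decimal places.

T = 1 year.
HKD accumulates by 1 + 0.0635×1 = 1.063500.
JPY growth factor: 1 + 0.0234×1 = 1.023400.
Forward (HKD per JPY) = 0.06327 × 1.063500 / 1.023400 = 0.06574912.

0.065749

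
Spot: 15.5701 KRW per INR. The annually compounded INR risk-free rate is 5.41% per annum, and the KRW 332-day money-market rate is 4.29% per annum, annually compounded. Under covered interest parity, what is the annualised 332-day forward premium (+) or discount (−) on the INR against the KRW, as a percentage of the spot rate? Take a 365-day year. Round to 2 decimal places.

-1.06%

T = 332/365 years.
CIP forward (KRW per INR) = 15.5701 × 1.0389468/1.0490907 = 15.4195491.
Annualised premium = (F − S)/S × (1/T) = (15.4195491 − 15.5701)/15.5701 ÷ (332/365) = -1.06%.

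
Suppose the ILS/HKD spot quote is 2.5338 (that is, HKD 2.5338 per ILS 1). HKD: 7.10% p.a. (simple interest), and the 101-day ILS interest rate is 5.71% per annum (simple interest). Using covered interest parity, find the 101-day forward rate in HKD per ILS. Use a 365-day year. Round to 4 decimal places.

2.5434

T = 101/365 years.
HKD accumulates by 1 + 0.0710×101/365 = 1.0196466.
ILS growth factor: 1 + 0.0571×101/365 = 1.0158003.
CIP: F = S · (grow HKD)/(grow ILS) = 2.5338 × 1.0196466/1.0158003 = 2.543394 HKD per ILS.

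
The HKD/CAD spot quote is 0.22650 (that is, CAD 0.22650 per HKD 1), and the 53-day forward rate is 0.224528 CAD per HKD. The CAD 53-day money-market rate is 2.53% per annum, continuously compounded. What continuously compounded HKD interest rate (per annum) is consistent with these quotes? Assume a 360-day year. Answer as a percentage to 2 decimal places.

8.47%

T = 53/360 years.
By CIP, F/S equals the CAD-to-HKD growth ratio: 0.224528/0.2265 = 0.9912936.
CAD growth factor: e^(0.0253×53/360) = 1.0037317.
That pins the HKD growth at 1.0125473.
Take logs: ln 1.0125473 / (53/360) = 0.084697, so 8.47%.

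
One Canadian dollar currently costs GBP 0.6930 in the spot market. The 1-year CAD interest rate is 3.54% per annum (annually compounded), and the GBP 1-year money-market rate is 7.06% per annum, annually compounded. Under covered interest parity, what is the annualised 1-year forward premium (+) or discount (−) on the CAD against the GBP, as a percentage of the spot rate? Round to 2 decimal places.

+3.40%

T = 1 year.
F = S · g_GBP/g_CAD = 0.693 × 1.070600/1.035400 = 0.7165596.
(F − S)/S ÷ T = (0.7165596 − 0.693)/0.693/1 = 0.033997 → 3.40%.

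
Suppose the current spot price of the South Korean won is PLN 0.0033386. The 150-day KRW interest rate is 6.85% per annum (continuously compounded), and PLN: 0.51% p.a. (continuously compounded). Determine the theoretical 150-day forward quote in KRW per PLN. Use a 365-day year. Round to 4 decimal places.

T = 150/365 years.
PLN growth factor: e^(0.0051×150/365) = 1.002098088.
KRW accumulates by e^(0.0685×150/365) = 1.02855066.
Forward (PLN per KRW) = 0.0033386 × 1.002098088 / 1.02855066 = 0.00325273689.
Invert for KRW per PLN: 1 / 0.00325273689 = 307.4334.

307.4334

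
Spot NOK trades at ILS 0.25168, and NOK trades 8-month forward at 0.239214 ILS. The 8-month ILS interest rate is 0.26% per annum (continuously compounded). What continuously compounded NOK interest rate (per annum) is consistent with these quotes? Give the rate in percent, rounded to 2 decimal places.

7.88%

T = 8/12 years.
CIP gives F = S · g_ILS/g_NOK, so g_ILS/g_NOK = 0.239214/0.25168 = 0.9504688.
ILS growth factor: e^(0.0026×8/12) = 1.0017348.
That pins the NOK growth at 1.0539376.
r = ln(1.0539376)/(8/12) = 0.078800 → 7.88%.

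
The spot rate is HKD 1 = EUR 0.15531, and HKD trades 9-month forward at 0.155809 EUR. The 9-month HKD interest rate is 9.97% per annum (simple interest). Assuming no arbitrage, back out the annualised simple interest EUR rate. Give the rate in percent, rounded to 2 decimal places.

10.43%

T = 9/12 years.
F/S = 0.155809/0.15531 = 1.0032129 = (growth of EUR) / (growth of HKD).
HKD growth factor: 1 + 0.0997×9/12 = 1.074775.
That pins the EUR growth at 1.0782281.
r = (1.0782281 − 1)/(9/12) = 0.104304 → 10.43%.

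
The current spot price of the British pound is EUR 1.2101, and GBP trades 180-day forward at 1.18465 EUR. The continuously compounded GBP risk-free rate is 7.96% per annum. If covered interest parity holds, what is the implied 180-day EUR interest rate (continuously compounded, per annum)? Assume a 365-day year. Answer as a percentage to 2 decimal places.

3.65%

T = 180/365 years.
CIP gives F = S · g_EUR/g_GBP, so g_EUR/g_GBP = 1.18465/1.2101 = 0.9789687.
The GBP side grows by e^(0.0796×180/365) = 1.0400354.
Hence g_EUR = 1.0181621.
r = ln(1.0181621)/(180/365) = 0.036498 → 3.65%.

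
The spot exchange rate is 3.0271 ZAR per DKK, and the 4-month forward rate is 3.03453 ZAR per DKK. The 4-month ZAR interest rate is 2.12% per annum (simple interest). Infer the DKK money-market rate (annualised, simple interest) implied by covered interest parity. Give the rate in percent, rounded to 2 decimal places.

1.38%

T = 4/12 years.
CIP gives F = S · g_ZAR/g_DKK, so g_ZAR/g_DKK = 3.03453/3.0271 = 1.0024545.
The ZAR side grows by 1 + 0.0212×4/12 = 1.0070667.
That pins the DKK growth at 1.0046009.
r = (1.0046009 − 1)/(4/12) = 0.013803 → 1.38%.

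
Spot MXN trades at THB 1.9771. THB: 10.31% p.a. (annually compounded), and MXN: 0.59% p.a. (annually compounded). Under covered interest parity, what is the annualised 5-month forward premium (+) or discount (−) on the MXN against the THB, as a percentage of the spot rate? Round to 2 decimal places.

+9.40%

T = 5/12 years.
CIP forward (THB per MXN) = 1.9771 × 1.0417325/1.0024541 = 2.0545672.
(F − S)/S ÷ T = (2.0545672 − 1.9771)/1.9771/(5/12) = 0.094037 → 9.40%.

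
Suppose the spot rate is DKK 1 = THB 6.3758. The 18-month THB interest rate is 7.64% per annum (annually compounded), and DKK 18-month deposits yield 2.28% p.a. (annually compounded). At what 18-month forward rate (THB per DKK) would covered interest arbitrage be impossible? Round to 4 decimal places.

T = 18/12 years.
Growth of 1 THB over T: (1 + 0.0764)^(18/12) = 1.1167618.
Growth of 1 DKK over T: (1 + 0.0228)^(18/12) = 1.0343942.
So F = 6.3758 × 1.1167618 / 1.0343942 = 6.883497 (THB/DKK).

6.8835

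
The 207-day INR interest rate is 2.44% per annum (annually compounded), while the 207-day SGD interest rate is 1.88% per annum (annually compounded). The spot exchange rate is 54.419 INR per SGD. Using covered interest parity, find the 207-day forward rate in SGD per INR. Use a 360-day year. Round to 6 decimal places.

0.018318

T = 207/360 years.
Growth of 1 INR over T: (1 + 0.0244)^(207/360) = 1.0139581.
SGD growth factor: (1 + 0.0188)^(207/360) = 1.0107672.
Forward (INR per SGD) = 54.419 × 1.0139581 / 1.0107672 = 54.59080.
Quoted the other way: 1/54.59080 = 0.018318 SGD per INR.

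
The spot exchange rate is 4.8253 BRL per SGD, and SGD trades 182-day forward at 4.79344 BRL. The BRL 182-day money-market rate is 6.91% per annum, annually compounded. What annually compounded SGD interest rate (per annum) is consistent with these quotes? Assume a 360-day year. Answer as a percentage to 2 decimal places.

8.32%

T = 182/360 years.
F/S = 4.79344/4.8253 = 0.9933973 = (growth of BRL) / (growth of SGD).
BRL growth factor: (1 + 0.0691)^(182/360) = 1.0343568.
That pins the SGD growth at 1.0412317.
Annualise: 1.0412317^(360/182) − 1 = 0.083201 = 8.32%.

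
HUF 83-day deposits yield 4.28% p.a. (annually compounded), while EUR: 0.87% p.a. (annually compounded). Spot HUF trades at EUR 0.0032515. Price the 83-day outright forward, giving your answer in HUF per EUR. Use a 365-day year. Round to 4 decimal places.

309.8843

T = 83/365 years.
EUR growth factor: (1 + 0.0087)^(83/365) = 1.001971741.
HUF accumulates by (1 + 0.0428)^(83/365) = 1.009575639.
CIP: F = S · (grow EUR)/(grow HUF) = 0.0032515 × 1.001971741/1.009575639 = 0.00322701043 EUR per HUF.
Invert for HUF per EUR: 1 / 0.00322701043 = 309.8843.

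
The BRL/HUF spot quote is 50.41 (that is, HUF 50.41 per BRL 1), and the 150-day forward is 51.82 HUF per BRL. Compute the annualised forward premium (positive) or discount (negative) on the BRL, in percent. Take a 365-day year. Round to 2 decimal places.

+6.81%

T = 150/365 years.
(F − S)/S = (51.82 − 50.41)/50.41 = 0.0279706.
Annualise by dividing by T: 0.0279706 / (150/365) = 0.068062 → 6.81%.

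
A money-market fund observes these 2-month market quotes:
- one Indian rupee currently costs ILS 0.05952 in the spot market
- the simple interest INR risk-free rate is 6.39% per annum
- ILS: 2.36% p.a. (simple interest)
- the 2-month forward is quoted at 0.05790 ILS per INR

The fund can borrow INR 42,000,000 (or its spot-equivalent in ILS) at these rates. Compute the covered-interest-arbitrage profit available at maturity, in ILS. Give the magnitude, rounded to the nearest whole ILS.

ILS 51,974

T = 2/12 years.
Keep in INR, deliver into the forward: 42,000,000·1.010650·0.05790 = ILS 2,457,698.67.
Swap to ILS now, deposit: 42,000,000·0.05952·1.003933333 = ILS 2,509,672.70.
The quoted forward undervalues INR, so borrow INR, convert to ILS at spot, deposit the ILS at 2.36%, and buy INR forward at 0.05790 to cover the loan.
Arbitrage profit = |2,457,698.67 − 2,509,672.70| = ILS 51,974.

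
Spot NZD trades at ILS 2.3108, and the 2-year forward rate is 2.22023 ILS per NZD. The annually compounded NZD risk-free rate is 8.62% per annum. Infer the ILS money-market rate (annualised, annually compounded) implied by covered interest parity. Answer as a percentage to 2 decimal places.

6.47%

T = 2 years.
F/S = 2.22023/2.3108 = 0.9608058 = (growth of ILS) / (growth of NZD).
The NZD side grows by (1 + 0.0862)^2 = 1.1798304.
So the ILS growth factor = 1.1335879.
r = 1.1335879^(1/2) − 1 = 0.064701 → 6.47%.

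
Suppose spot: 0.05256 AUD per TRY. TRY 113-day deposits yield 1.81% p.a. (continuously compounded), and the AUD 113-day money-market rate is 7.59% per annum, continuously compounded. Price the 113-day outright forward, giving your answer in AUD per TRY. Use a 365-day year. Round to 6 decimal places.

0.053509

T = 113/365 years.
AUD accumulates by e^(0.0759×113/365) = 1.0237761.
Growth of 1 TRY over T: e^(0.0181×113/365) = 1.0056193.
CIP: F = S · (grow AUD)/(grow TRY) = 0.05256 × 1.0237761/1.0056193 = 0.05350899 AUD per TRY.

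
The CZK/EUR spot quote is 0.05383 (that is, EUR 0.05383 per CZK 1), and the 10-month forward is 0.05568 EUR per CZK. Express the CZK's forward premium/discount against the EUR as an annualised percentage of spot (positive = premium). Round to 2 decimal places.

+4.12%

T = 10/12 years.
Period premium: (0.05568 − 0.05383)/0.05383 = 0.0343675.
×(1/T) gives 4.12% p.a.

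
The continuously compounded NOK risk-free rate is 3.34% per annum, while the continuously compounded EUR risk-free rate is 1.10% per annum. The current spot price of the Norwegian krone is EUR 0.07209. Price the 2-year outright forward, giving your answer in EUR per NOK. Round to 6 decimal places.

0.068932

T = 2 years.
Growth of 1 EUR over T: e^(0.0110×2) = 1.0222438.
Growth of 1 NOK over T: e^(0.0334×2) = 1.0690816.
So F = 0.07209 × 1.0222438 / 1.0690816 = 0.06893165 (EUR/NOK).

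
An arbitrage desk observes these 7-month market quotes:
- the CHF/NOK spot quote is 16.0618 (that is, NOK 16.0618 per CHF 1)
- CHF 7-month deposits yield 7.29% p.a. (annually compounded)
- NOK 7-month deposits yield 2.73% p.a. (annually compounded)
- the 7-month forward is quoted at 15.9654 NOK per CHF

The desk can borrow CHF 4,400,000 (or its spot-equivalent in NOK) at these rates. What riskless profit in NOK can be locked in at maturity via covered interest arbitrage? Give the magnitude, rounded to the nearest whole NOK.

NOK 1,400,122

T = 7/12 years.
Keep in CHF, deliver into the forward: 4,400,000·1.041900452·15.9654 = NOK 73,191,172.90.
Swap to NOK now, deposit: 4,400,000·16.0618·1.0158355753 = NOK 71,791,050.51.
The quoted forward overvalues CHF, so borrow NOK, buy CHF at spot, deposit the CHF at 7.29%, and sell the proceeds forward at 15.9654.
Arbitrage profit = |73,191,172.90 − 71,791,050.51| = NOK 1,400,122.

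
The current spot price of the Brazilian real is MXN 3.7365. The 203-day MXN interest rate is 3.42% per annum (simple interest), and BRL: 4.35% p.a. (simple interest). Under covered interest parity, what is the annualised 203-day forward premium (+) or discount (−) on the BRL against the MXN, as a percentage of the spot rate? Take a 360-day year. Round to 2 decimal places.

T = 203/360 years.
No-arbitrage forward: 3.7365 × 1.019285 / 1.0245292 = 3.7173742 MXN/BRL.
Annualised premium = (F − S)/S × (1/T) = (3.7173742 − 3.7365)/3.7365 ÷ (203/360) = -0.91%.

-0.91%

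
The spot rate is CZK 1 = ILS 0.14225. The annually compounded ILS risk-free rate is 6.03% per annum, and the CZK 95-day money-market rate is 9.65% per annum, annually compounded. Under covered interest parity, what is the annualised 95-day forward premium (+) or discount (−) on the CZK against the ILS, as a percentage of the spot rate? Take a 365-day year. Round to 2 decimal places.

T = 95/365 years.
CIP forward (ILS per CZK) = 0.14225 × 1.0153562/1.0242671 = 0.14101246.
Annualised premium = (F − S)/S × (1/T) = (0.14101246 − 0.14225)/0.14225 ÷ (95/365) = -3.34%.

-3.34%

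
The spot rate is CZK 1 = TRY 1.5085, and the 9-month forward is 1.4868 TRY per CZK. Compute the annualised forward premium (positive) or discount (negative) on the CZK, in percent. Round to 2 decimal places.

T = 9/12 years.
CZK trades forward at -1.43852% vs spot over the period.
Annualise by dividing by T: -0.0143852 / (9/12) = -0.019180 → -1.92%.

-1.92%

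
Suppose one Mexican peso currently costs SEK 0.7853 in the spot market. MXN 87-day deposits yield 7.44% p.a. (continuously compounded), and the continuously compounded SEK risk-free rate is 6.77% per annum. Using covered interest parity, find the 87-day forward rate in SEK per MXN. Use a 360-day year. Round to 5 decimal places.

T = 87/360 years.
SEK growth factor: e^(0.0677×87/360) = 1.0164954.
Growth of 1 MXN over T: e^(0.0744×87/360) = 1.0181426.
Forward (SEK per MXN) = 0.7853 × 1.0164954 / 1.0181426 = 0.7840295.

0.78403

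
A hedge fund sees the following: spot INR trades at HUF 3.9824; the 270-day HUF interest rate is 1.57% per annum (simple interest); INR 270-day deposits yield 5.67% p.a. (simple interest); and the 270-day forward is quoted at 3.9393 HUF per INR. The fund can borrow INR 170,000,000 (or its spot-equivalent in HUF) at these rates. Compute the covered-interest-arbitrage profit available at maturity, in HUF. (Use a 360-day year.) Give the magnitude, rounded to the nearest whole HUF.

T = 270/360 years.
Route A — deposit INR, sell forward: 170,000,000 × 1.042525 × 3.9393 = HUF 698,159,184.53.
Route B — convert at spot, deposit HUF: 170,000,000 × 3.9824 × 1.011775 = HUF 684,979,769.20.
The quoted forward overvalues INR, so borrow HUF, buy INR at spot, deposit the INR at 5.67%, and sell the proceeds forward at 3.9393.
Arbitrage profit = |698,159,184.53 − 684,979,769.20| = HUF 13,179,415.

HUF 13,179,415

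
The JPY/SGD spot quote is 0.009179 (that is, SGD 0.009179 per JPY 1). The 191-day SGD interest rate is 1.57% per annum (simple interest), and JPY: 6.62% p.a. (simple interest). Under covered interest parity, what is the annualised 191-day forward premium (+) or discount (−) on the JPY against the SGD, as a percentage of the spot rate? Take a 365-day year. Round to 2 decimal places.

-4.88%

T = 191/365 years.
No-arbitrage forward: 0.009179 × 1.0082156 / 1.0346416 = 0.008944557 SGD/JPY.
(F − S)/S ÷ T = (0.008944557 − 0.009179)/0.009179/(191/365) = -0.048809 → -4.88%.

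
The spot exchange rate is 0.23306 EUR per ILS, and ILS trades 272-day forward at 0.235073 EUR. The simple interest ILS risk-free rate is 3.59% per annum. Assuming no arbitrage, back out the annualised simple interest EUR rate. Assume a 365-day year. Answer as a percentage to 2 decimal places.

T = 272/365 years.
CIP gives F = S · g_EUR/g_ILS, so g_EUR/g_ILS = 0.235073/0.23306 = 1.0086373.
The ILS side grows by 1 + 0.0359×272/365 = 1.0267529.
Hence g_EUR = 1.0356213.
(1.0356213 − 1)/T = 0.047801, i.e. 4.78%.

4.78%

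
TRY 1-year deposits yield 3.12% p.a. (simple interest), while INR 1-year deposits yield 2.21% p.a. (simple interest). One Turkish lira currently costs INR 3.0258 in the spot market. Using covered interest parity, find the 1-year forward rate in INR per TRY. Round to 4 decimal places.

T = 1 year.
INR growth factor: 1 + 0.0221×1 = 1.022100.
TRY accumulates by 1 + 0.0312×1 = 1.031200.
CIP: F = S · (grow INR)/(grow TRY) = 3.0258 × 1.022100/1.031200 = 2.999098 INR per TRY.

2.9991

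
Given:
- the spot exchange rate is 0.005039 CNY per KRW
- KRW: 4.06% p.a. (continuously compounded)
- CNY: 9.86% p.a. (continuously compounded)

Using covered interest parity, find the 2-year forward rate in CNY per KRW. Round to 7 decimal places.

T = 2 years.
Growth of 1 CNY over T: e^(0.0986×2) = 1.2179876.
Growth of 1 KRW over T: e^(0.0406×2) = 1.0845878.
CIP: F = S · (grow CNY)/(grow KRW) = 0.005039 × 1.2179876/1.0845878 = 0.005658776 CNY per KRW.

0.0056588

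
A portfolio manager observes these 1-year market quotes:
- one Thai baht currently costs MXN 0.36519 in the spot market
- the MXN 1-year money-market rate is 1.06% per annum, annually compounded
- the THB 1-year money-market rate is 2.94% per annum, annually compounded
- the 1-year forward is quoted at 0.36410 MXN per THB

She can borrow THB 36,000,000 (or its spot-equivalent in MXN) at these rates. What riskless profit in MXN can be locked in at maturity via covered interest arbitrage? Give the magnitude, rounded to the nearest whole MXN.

MXN 206,767

T = 1 year.
Invest the THB and cover forward: 36,000,000 × 1.029400 × 0.36410 = MXN 13,492,963.44.
Convert at spot and invest in MXN: 36,000,000 × 0.36519 × 1.010600 = MXN 13,286,196.50.
The quoted forward overvalues THB, so borrow MXN, buy THB at spot, deposit the THB at 2.94%, and sell the proceeds forward at 0.36410.
Profit = 13,492,963.44 − 13,286,196.50 = MXN 206,767.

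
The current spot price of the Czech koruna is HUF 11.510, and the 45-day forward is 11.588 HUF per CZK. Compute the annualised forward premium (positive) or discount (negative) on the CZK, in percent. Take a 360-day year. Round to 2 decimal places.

T = 45/360 years.
Period premium: (11.588 − 11.51)/11.51 = 0.0067767.
Per annum: 0.0067767 / (45/360) = 0.054214 = 5.42%.

+5.42%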